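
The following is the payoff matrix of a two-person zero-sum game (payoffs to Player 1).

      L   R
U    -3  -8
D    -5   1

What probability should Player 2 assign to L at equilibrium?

Row minima: U → -8, D → -5; maximin = -5.
Column maxima: L → -3, R → 1; minimax = -3.
-5 ≠ -3, so there is no saddle point; optimal play is mixed.
Let Player 1 play U with probability p. Expected payoff against L: (-3)p + (-5)(1−p) = 2p − 5; against R: (-8)p + 1(1−p) = −9p + 1.
Setting these equal: 2p − 5 = −9p + 1 ⇒ 11p = 6 ⇒ p = 6/11, and the value is (2)·(6/11) − 5 = -43/11.
For Player 2: with q = P(L), equating U's and D's payoffs gives 5q − 8 = −6q + 1 ⇒ q = 9/11.

9/11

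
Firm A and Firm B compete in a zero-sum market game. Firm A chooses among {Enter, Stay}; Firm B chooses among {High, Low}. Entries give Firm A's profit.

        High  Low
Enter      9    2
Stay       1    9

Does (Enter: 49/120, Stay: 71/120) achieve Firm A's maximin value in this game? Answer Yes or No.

Against High this mix gives (49/120)·9 + (71/120)·1 = 64/15.
Against Low this mix gives (49/120)·2 + (71/120)·9 = 737/120.
Firm B will play High, holding Firm A to 64/15. Shifting weight toward the row that does better against High would raise this floor (the equalizing mix achieves 79/15 against both High and Low), so the proposed strategy is not optimal.

No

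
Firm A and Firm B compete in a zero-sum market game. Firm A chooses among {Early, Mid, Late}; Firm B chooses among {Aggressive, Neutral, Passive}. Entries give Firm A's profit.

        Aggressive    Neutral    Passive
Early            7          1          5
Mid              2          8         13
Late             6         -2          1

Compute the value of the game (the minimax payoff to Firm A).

Row minima: Early → 1, Mid → 2, Late → -2; maximin = 2.
Column maxima: Aggressive → 7, Neutral → 8, Passive → 13; minimax = 7.
2 ≠ 7, so there is no saddle point; optimal play is mixed.
Late is strictly dominated by Early, so Firm A never plays it.
Passive is strictly dominated by Neutral (it gives Firm A strictly more in every row), so Firm B never plays it.
On the remaining 2×2 (Early, Mid vs Aggressive, Neutral):
Let Firm A play Early with probability p. Expected payoff against Aggressive: 7p + 2(1−p) = 5p + 2; against Neutral: 1p + 8(1−p) = −7p + 8.
Setting these equal: 5p + 2 = −7p + 8 ⇒ 12p = 6 ⇒ p = 1/2, and the value is (5)·(1/2) + 2 = 9/2.
For Firm B: with q = P(Aggressive), equating Early's and Mid's payoffs gives 6q + 1 = −6q + 8 ⇒ q = 7/12.

9/2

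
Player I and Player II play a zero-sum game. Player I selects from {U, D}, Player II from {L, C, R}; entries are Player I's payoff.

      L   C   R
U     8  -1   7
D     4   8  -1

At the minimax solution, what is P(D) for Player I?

8/17

Row minima: U → -1, D → -1; maximin = -1.
Column maxima: L → 8, C → 8, R → 7; minimax = 7.
-1 ≠ 7, so there is no saddle point; optimal play is mixed.
L is strictly dominated by R (it gives Player I strictly more in every row), so Player II never plays it.
On the remaining 2×2 (U, D vs C, R):
Let Player I play U with probability p. Expected payoff against C: (-1)p + 8(1−p) = −9p + 8; against R: 7p + (-1)(1−p) = 8p − 1.
Setting these equal: −9p + 8 = 8p − 1 ⇒ −17p = -9 ⇒ p = 9/17, and the value is (-9)·(9/17) + 8 = 55/17.
For Player II: with q = P(C), equating U's and D's payoffs gives −8q + 7 = 9q − 1 ⇒ q = 8/17.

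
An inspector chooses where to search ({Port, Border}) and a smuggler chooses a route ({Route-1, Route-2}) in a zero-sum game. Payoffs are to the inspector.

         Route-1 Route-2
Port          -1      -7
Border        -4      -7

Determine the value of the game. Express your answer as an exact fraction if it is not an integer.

Row minima: Port → -7, Border → -7; maximin = -7.
Column maxima: Route-1 → -1, Route-2 → -7; minimax = -7.
Since maximin = minimax = -7, there is a saddle point and the value is -7.

-7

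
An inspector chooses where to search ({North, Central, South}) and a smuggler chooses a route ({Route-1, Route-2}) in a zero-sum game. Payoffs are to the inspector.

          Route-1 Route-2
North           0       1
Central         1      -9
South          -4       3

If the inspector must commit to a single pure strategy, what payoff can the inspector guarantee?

Row minima: North → 0, Central → -9, South → -4.
The best of these is 0.

0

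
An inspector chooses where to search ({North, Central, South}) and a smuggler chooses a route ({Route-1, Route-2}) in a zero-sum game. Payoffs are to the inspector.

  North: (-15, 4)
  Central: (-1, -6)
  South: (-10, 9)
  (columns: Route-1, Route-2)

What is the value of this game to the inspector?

-23/8

Row minima: North → -15, Central → -6, South → -10; maximin = -6.
Column maxima: Route-1 → -1, Route-2 → 9; minimax = -1.
-6 ≠ -1, so there is no saddle point; optimal play is mixed.
North is strictly dominated by South, so the inspector never plays it.
On the remaining 2×2 (Central, South vs Route-1, Route-2):
Let the inspector play Central with probability p. Expected payoff against Route-1: (-1)p + (-10)(1−p) = 9p − 10; against Route-2: (-6)p + 9(1−p) = −15p + 9.
Setting these equal: 9p − 10 = −15p + 9 ⇒ 24p = 19 ⇒ p = 19/24, and the value is (9)·(19/24) − 10 = -23/8.
For the smuggler: with q = P(Route-1), equating Central's and South's payoffs gives 5q − 6 = −19q + 9 ⇒ q = 5/8.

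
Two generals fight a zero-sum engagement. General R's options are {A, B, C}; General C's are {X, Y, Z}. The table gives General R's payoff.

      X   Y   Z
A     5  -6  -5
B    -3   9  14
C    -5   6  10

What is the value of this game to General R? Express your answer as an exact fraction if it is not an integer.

Row minima: A → -6, B → -3, C → -5; maximin = -3.
Column maxima: X → 5, Y → 9, Z → 14; minimax = 5.
-3 ≠ 5, so there is no saddle point; optimal play is mixed.
C is strictly dominated by B, so General R never plays it.
Z is strictly dominated by Y (it gives General R strictly more in every row), so General C never plays it.
On the remaining 2×2 (A, B vs X, Y):
Let General R play A with probability p. Expected payoff against X: 5p + (-3)(1−p) = 8p − 3; against Y: (-6)p + 9(1−p) = −15p + 9.
Setting these equal: 8p − 3 = −15p + 9 ⇒ 23p = 12 ⇒ p = 12/23, and the value is (8)·(12/23) − 3 = 27/23.
For General C: with q = P(X), equating A's and B's payoffs gives 11q − 6 = −12q + 9 ⇒ q = 15/23.

27/23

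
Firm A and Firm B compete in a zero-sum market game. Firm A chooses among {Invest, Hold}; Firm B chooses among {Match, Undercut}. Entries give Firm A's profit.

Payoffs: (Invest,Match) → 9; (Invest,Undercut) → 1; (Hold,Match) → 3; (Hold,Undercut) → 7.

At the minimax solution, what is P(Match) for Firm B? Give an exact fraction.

1/2

Row minima: Invest → 1, Hold → 3; maximin = 3.
Column maxima: Match → 9, Undercut → 7; minimax = 7.
3 ≠ 7, so there is no saddle point; optimal play is mixed.
Let Firm A play Invest with probability p. Expected payoff against Match: 9p + 3(1−p) = 6p + 3; against Undercut: 1p + 7(1−p) = −6p + 7.
Setting these equal: 6p + 3 = −6p + 7 ⇒ 12p = 4 ⇒ p = 1/3, and the value is (6)·(1/3) + 3 = 5.
For Firm B: with q = P(Match), equating Invest's and Hold's payoffs gives 8q + 1 = −4q + 7 ⇒ q = 1/2.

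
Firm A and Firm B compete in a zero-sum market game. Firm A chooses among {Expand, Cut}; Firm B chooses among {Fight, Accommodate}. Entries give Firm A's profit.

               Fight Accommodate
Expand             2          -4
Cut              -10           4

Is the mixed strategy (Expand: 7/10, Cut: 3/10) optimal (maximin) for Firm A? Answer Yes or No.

Yes

Against Fight this mix gives (7/10)·2 + (3/10)·(-10) = -8/5.
Against Accommodate this mix gives (7/10)·(-4) + (3/10)·4 = -8/5.
All of Firm B's active replies (Fight, Accommodate) yield -8/5, and no column does worse for Firm A. The mix makes Firm B indifferent and guarantees -8/5, so it is optimal.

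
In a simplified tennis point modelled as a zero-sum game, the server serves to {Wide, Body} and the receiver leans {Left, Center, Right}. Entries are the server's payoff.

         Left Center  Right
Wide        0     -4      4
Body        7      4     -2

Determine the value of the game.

Row minima: Wide → -4, Body → -2; maximin = -2.
Column maxima: Left → 7, Center → 4, Right → 4; minimax = 4.
-2 ≠ 4, so there is no saddle point; optimal play is mixed.
Left is strictly dominated by Center (it gives the server strictly more in every row), so the receiver never plays it.
On the remaining 2×2 (Wide, Body vs Center, Right):
Let the server play Wide with probability p. Expected payoff against Center: (-4)p + 4(1−p) = −8p + 4; against Right: 4p + (-2)(1−p) = 6p − 2.
Setting these equal: −8p + 4 = 6p − 2 ⇒ −14p = -6 ⇒ p = 3/7, and the value is (-8)·(3/7) + 4 = 4/7.
For the receiver: with q = P(Center), equating Wide's and Body's payoffs gives −8q + 4 = 6q − 2 ⇒ q = 3/7.

4/7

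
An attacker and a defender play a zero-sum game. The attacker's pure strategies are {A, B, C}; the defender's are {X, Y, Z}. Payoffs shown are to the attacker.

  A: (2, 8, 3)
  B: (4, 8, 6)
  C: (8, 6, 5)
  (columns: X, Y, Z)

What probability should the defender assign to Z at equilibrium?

Row minima: A → 2, B → 4, C → 5; maximin = 5.
Column maxima: X → 8, Y → 8, Z → 6; minimax = 6.
5 ≠ 6, so there is no saddle point; optimal play is mixed.
Y is strictly dominated by Z (it gives the attacker strictly more in every row), so the defender never plays it.
With Y eliminated, A is strictly dominated by B (B gives the attacker strictly more in every remaining column), so the attacker never plays it.
On the remaining 2×2 (B, C vs X, Z):
Let the attacker play B with probability p. Expected payoff against X: 4p + 8(1−p) = −4p + 8; against Z: 6p + 5(1−p) = p + 5.
Setting these equal: −4p + 8 = p + 5 ⇒ −5p = -3 ⇒ p = 3/5, and the value is (-4)·(3/5) + 8 = 28/5.
For the defender: with q = P(X), equating B's and C's payoffs gives −2q + 6 = 3q + 5 ⇒ q = 1/5.

4/5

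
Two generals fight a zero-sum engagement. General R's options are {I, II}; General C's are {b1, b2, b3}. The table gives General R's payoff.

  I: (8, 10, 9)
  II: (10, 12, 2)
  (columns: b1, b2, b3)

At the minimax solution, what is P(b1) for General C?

Row minima: I → 8, II → 2; maximin = 8.
Column maxima: b1 → 10, b2 → 12, b3 → 9; minimax = 9.
8 ≠ 9, so there is no saddle point; optimal play is mixed.
b2 is strictly dominated by b1 (it gives General R strictly more in every row), so General C never plays it.
On the remaining 2×2 (I, II vs b1, b3):
Let General R play I with probability p. Expected payoff against b1: 8p + 10(1−p) = −2p + 10; against b3: 9p + 2(1−p) = 7p + 2.
Setting these equal: −2p + 10 = 7p + 2 ⇒ −9p = -8 ⇒ p = 8/9, and the value is (-2)·(8/9) + 10 = 74/9.
For General C: with q = P(b1), equating I's and II's payoffs gives −q + 9 = 8q + 2 ⇒ q = 7/9.

7/9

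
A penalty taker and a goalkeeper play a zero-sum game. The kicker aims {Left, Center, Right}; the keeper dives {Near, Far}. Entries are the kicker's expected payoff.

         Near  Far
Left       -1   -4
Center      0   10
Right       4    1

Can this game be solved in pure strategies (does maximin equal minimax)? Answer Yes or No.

Row minima: Left → -4, Center → 0, Right → 1; maximin = 1.
Column maxima: Near → 4, Far → 10; minimax = 4.
1 ≠ 4, so no pure-strategy equilibrium exists.

No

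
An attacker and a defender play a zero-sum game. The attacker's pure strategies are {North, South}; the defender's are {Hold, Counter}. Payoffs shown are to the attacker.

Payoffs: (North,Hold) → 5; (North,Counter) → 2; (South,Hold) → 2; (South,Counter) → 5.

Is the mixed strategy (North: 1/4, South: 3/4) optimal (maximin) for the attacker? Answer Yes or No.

Against Hold this mix gives (1/4)·5 + (3/4)·2 = 11/4.
Against Counter this mix gives (1/4)·2 + (3/4)·5 = 17/4.
The defender will play Hold, holding the attacker to 11/4. Shifting weight toward the row that does better against Hold would raise this floor (the equalizing mix achieves 7/2 against both Hold and Counter), so the proposed strategy is not optimal.

No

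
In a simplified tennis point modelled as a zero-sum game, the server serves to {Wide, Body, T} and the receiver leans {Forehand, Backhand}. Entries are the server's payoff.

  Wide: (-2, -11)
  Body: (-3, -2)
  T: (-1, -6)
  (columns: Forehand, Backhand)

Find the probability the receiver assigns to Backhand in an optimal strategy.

1/3

Row minima: Wide → -11, Body → -3, T → -6; maximin = -3.
Column maxima: Forehand → -1, Backhand → -2; minimax = -2.
-3 ≠ -2, so there is no saddle point; optimal play is mixed.
Wide is strictly dominated by T, so the server never plays it.
On the remaining 2×2 (Body, T vs Forehand, Backhand):
Let the server play Body with probability p. Expected payoff against Forehand: (-3)p + (-1)(1−p) = −2p − 1; against Backhand: (-2)p + (-6)(1−p) = 4p − 6.
Setting these equal: −2p − 1 = 4p − 6 ⇒ −6p = -5 ⇒ p = 5/6, and the value is (-2)·(5/6) − 1 = -8/3.
For the receiver: with q = P(Forehand), equating Body's and T's payoffs gives −q − 2 = 5q − 6 ⇒ q = 2/3.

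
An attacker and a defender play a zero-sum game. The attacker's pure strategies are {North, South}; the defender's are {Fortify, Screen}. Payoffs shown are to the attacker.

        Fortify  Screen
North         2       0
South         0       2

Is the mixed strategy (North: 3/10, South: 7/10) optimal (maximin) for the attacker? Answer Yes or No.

No

Against Fortify this mix gives (3/10)·2 + (7/10)·0 = 3/5.
Against Screen this mix gives (3/10)·0 + (7/10)·2 = 7/5.
The defender will play Fortify, holding the attacker to 3/5. Shifting weight toward the row that does better against Fortify would raise this floor (the equalizing mix achieves 1 against both Fortify and Screen), so the proposed strategy is not optimal.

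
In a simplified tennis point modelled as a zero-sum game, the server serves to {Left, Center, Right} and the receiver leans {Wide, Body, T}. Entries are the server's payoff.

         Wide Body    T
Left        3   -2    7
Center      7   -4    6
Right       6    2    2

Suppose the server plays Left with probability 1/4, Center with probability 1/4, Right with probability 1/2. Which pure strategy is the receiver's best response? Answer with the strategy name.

If the receiver plays Wide, the server's expected payoff is (1/4)·3 + (1/4)·7 + (1/2)·6 = 11/2.
If the receiver plays Body, the server's expected payoff is (1/4)·(-2) + (1/4)·(-4) + (1/2)·2 = -1/2.
If the receiver plays T, the server's expected payoff is (1/4)·7 + (1/4)·6 + (1/2)·2 = 17/4.
The receiver minimizes the server's payoff; the smallest is -1/2, so the best response is Body.

Body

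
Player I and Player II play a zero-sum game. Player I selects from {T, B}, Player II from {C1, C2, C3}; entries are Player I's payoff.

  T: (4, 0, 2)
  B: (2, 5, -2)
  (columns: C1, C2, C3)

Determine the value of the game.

Row minima: T → 0, B → -2; maximin = 0.
Column maxima: C1 → 4, C2 → 5, C3 → 2; minimax = 2.
0 ≠ 2, so there is no saddle point; optimal play is mixed.
C1 is strictly dominated by C3 (it gives Player I strictly more in every row), so Player II never plays it.
On the remaining 2×2 (T, B vs C2, C3):
Let Player I play T with probability p. Expected payoff against C2: 0p + 5(1−p) = −5p + 5; against C3: 2p + (-2)(1−p) = 4p − 2.
Setting these equal: −5p + 5 = 4p − 2 ⇒ −9p = -7 ⇒ p = 7/9, and the value is (-5)·(7/9) + 5 = 10/9.
For Player II: with q = P(C2), equating T's and B's payoffs gives −2q + 2 = 7q − 2 ⇒ q = 4/9.

10/9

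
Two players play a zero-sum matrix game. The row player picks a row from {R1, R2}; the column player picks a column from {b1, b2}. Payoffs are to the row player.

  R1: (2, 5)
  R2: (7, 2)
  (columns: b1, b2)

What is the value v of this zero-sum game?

31/8

Row minima: R1 → 2, R2 → 2; maximin = 2.
Column maxima: b1 → 7, b2 → 5; minimax = 5.
2 ≠ 5, so there is no saddle point; optimal play is mixed.
Let the row player play R1 with probability p. Expected payoff against b1: 2p + 7(1−p) = −5p + 7; against b2: 5p + 2(1−p) = 3p + 2.
Setting these equal: −5p + 7 = 3p + 2 ⇒ −8p = -5 ⇒ p = 5/8, and the value is (-5)·(5/8) + 7 = 31/8.
For the column player: with q = P(b1), equating R1's and R2's payoffs gives −3q + 5 = 5q + 2 ⇒ q = 3/8.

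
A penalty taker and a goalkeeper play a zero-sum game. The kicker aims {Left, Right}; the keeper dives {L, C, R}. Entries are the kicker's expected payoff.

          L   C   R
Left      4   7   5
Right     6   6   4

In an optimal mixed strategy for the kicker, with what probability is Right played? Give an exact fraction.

Row minima: Left → 4, Right → 4; maximin = 4.
Column maxima: L → 6, C → 7, R → 5; minimax = 5.
4 ≠ 5, so there is no saddle point; optimal play is mixed.
C is strictly dominated by R (it gives the kicker strictly more in every row), so the keeper never plays it.
On the remaining 2×2 (Left, Right vs L, R):
Let the kicker play Left with probability p. Expected payoff against L: 4p + 6(1−p) = −2p + 6; against R: 5p + 4(1−p) = p + 4.
Setting these equal: −2p + 6 = p + 4 ⇒ −3p = -2 ⇒ p = 2/3, and the value is (-2)·(2/3) + 6 = 14/3.
For the keeper: with q = P(L), equating Left's and Right's payoffs gives −q + 5 = 2q + 4 ⇒ q = 1/3.

1/3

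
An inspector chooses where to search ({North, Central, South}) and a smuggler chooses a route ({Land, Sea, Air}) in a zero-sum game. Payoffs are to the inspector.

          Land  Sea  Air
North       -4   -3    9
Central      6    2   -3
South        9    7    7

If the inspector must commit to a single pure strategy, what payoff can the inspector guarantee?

Row minima: North → -4, Central → -3, South → 7.
The best of these is 7.

7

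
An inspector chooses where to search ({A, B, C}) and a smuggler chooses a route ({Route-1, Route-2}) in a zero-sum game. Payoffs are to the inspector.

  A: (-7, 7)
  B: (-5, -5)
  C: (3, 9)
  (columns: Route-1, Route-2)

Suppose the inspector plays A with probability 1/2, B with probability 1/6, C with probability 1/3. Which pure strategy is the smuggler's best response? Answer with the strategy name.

Route-1

If the smuggler plays Route-1, the inspector's expected payoff is (1/2)·(-7) + (1/6)·(-5) + (1/3)·3 = -10/3.
If the smuggler plays Route-2, the inspector's expected payoff is (1/2)·7 + (1/6)·(-5) + (1/3)·9 = 17/3.
The smuggler minimizes the inspector's payoff; the smallest is -10/3, so the best response is Route-1.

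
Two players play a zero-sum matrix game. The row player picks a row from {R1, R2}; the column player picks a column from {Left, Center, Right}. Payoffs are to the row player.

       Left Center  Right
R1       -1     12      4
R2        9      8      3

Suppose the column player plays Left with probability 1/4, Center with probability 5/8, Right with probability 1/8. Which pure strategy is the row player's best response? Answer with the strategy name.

R1

Expected payoff of R1: (1/4)·(-1) + (5/8)·12 + (1/8)·4 = 31/4.
Expected payoff of R2: (1/4)·9 + (5/8)·8 + (1/8)·3 = 61/8.
The largest is 31/4, so the row player's best response is R1.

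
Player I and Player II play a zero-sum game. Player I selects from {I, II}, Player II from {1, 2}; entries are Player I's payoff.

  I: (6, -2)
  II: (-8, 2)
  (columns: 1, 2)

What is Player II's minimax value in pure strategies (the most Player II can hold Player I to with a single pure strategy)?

2

Column maxima: 1 → 6, 2 → 2.
The smallest of these is 2.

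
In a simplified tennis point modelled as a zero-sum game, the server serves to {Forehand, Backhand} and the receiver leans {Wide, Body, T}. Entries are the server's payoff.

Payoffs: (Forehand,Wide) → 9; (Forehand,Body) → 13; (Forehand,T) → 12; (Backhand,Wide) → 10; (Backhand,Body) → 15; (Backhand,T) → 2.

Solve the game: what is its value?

Row minima: Forehand → 9, Backhand → 2; maximin = 9.
Column maxima: Wide → 10, Body → 15, T → 12; minimax = 10.
9 ≠ 10, so there is no saddle point; optimal play is mixed.
Body is strictly dominated by Wide (it gives the server strictly more in every row), so the receiver never plays it.
On the remaining 2×2 (Forehand, Backhand vs Wide, T):
Let the server play Forehand with probability p. Expected payoff against Wide: 9p + 10(1−p) = −p + 10; against T: 12p + 2(1−p) = 10p + 2.
Setting these equal: −p + 10 = 10p + 2 ⇒ −11p = -8 ⇒ p = 8/11, and the value is (-1)·(8/11) + 10 = 102/11.
For the receiver: with q = P(Wide), equating Forehand's and Backhand's payoffs gives −3q + 12 = 8q + 2 ⇒ q = 10/11.

102/11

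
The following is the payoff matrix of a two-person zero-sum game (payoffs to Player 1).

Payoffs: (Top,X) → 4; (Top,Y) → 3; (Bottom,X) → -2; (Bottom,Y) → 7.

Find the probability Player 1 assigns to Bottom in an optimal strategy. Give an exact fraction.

Row minima: Top → 3, Bottom → -2; maximin = 3.
Column maxima: X → 4, Y → 7; minimax = 4.
3 ≠ 4, so there is no saddle point; optimal play is mixed.
Let Player 1 play Top with probability p. Expected payoff against X: 4p + (-2)(1−p) = 6p − 2; against Y: 3p + 7(1−p) = −4p + 7.
Setting these equal: 6p − 2 = −4p + 7 ⇒ 10p = 9 ⇒ p = 9/10, and the value is (6)·(9/10) − 2 = 17/5.
For Player 2: with q = P(X), equating Top's and Bottom's payoffs gives q + 3 = −9q + 7 ⇒ q = 2/5.

1/10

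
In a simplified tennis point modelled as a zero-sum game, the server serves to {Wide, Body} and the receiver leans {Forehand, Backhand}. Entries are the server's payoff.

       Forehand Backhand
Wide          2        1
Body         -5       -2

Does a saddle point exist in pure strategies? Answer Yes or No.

Row minima: Wide → 1, Body → -5; maximin = 1.
Column maxima: Forehand → 2, Backhand → 1; minimax = 1.
maximin = minimax = 1, so a saddle point exists.

Yes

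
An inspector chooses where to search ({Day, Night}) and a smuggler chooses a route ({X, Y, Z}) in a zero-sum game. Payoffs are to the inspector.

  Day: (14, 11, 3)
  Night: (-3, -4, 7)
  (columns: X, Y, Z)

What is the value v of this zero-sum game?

Row minima: Day → 3, Night → -4; maximin = 3.
Column maxima: X → 14, Y → 11, Z → 7; minimax = 7.
3 ≠ 7, so there is no saddle point; optimal play is mixed.
X is strictly dominated by Y (it gives the inspector strictly more in every row), so the smuggler never plays it.
On the remaining 2×2 (Day, Night vs Y, Z):
Let the inspector play Day with probability p. Expected payoff against Y: 11p + (-4)(1−p) = 15p − 4; against Z: 3p + 7(1−p) = −4p + 7.
Setting these equal: 15p − 4 = −4p + 7 ⇒ 19p = 11 ⇒ p = 11/19, and the value is (15)·(11/19) − 4 = 89/19.
For the smuggler: with q = P(Y), equating Day's and Night's payoffs gives 8q + 3 = −11q + 7 ⇒ q = 4/19.

89/19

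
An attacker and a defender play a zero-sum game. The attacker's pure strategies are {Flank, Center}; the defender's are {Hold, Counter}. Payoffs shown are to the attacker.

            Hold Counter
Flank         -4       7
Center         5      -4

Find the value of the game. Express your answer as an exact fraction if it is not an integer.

19/20

Row minima: Flank → -4, Center → -4; maximin = -4.
Column maxima: Hold → 5, Counter → 7; minimax = 5.
-4 ≠ 5, so there is no saddle point; optimal play is mixed.
Let the attacker play Flank with probability p. Expected payoff against Hold: (-4)p + 5(1−p) = −9p + 5; against Counter: 7p + (-4)(1−p) = 11p − 4.
Setting these equal: −9p + 5 = 11p − 4 ⇒ −20p = -9 ⇒ p = 9/20, and the value is (-9)·(9/20) + 5 = 19/20.
For the defender: with q = P(Hold), equating Flank's and Center's payoffs gives −11q + 7 = 9q − 4 ⇒ q = 11/20.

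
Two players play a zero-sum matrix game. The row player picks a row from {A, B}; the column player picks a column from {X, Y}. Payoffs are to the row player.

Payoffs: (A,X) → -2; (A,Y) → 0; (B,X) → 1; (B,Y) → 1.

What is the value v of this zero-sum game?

Row minima: A → -2, B → 1; maximin = 1.
Column maxima: X → 1, Y → 1; minimax = 1.
Since maximin = minimax = 1, there is a saddle point and the value is 1.

1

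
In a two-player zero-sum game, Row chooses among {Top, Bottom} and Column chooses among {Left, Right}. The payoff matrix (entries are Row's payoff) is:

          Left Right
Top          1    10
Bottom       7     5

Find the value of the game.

Row minima: Top → 1, Bottom → 5; maximin = 5.
Column maxima: Left → 7, Right → 10; minimax = 7.
5 ≠ 7, so there is no saddle point; optimal play is mixed.
Let Row play Top with probability p. Expected payoff against Left: 1p + 7(1−p) = −6p + 7; against Right: 10p + 5(1−p) = 5p + 5.
Setting these equal: −6p + 7 = 5p + 5 ⇒ −11p = -2 ⇒ p = 2/11, and the value is (-6)·(2/11) + 7 = 65/11.
For Column: with q = P(Left), equating Top's and Bottom's payoffs gives −9q + 10 = 2q + 5 ⇒ q = 5/11.

65/11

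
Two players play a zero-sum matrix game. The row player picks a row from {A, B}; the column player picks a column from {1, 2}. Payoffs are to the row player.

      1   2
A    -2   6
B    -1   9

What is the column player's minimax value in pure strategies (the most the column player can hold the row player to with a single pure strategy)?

-1

Column maxima: 1 → -1, 2 → 9.
The smallest of these is -1.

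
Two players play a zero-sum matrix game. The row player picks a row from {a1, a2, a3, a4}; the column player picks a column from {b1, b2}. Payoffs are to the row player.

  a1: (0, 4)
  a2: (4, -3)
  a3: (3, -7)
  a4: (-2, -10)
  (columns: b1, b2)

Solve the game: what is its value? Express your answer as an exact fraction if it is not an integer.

16/11

Row minima: a1 → 0, a2 → -3, a3 → -7, a4 → -10; maximin = 0.
Column maxima: b1 → 4, b2 → 4; minimax = 4.
0 ≠ 4, so there is no saddle point; optimal play is mixed.
a3 is strictly dominated by a2, so the row player never plays it.
a4 is strictly dominated by a1, so the row player never plays it.
On the remaining 2×2 (a1, a2 vs b1, b2):
Let the row player play a1 with probability p. Expected payoff against b1: 0p + 4(1−p) = −4p + 4; against b2: 4p + (-3)(1−p) = 7p − 3.
Setting these equal: −4p + 4 = 7p − 3 ⇒ −11p = -7 ⇒ p = 7/11, and the value is (-4)·(7/11) + 4 = 16/11.
For the column player: with q = P(b1), equating a1's and a2's payoffs gives −4q + 4 = 7q − 3 ⇒ q = 7/11.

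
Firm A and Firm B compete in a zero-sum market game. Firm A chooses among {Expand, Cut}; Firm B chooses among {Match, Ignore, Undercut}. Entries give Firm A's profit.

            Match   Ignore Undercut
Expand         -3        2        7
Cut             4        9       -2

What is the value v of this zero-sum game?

Row minima: Expand → -3, Cut → -2; maximin = -2.
Column maxima: Match → 4, Ignore → 9, Undercut → 7; minimax = 4.
-2 ≠ 4, so there is no saddle point; optimal play is mixed.
Ignore is strictly dominated by Match (it gives Firm A strictly more in every row), so Firm B never plays it.
On the remaining 2×2 (Expand, Cut vs Match, Undercut):
Let Firm A play Expand with probability p. Expected payoff against Match: (-3)p + 4(1−p) = −7p + 4; against Undercut: 7p + (-2)(1−p) = 9p − 2.
Setting these equal: −7p + 4 = 9p − 2 ⇒ −16p = -6 ⇒ p = 3/8, and the value is (-7)·(3/8) + 4 = 11/8.
For Firm B: with q = P(Match), equating Expand's and Cut's payoffs gives −10q + 7 = 6q − 2 ⇒ q = 9/16.

11/8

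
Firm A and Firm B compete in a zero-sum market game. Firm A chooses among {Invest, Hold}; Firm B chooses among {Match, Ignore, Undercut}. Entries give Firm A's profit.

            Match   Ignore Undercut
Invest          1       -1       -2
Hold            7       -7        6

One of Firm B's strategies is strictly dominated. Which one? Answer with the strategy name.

Match

Ignore holds Firm A's payoff strictly below Match in every row: -1 < 1, -7 < 7.
So Match is strictly dominated for Firm B.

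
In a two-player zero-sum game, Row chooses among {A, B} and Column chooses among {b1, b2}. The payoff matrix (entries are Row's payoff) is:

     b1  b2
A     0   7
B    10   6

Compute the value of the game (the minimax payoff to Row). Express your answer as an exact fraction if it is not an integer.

70/11

Row minima: A → 0, B → 6; maximin = 6.
Column maxima: b1 → 10, b2 → 7; minimax = 7.
6 ≠ 7, so there is no saddle point; optimal play is mixed.
Let Row play A with probability p. Expected payoff against b1: 0p + 10(1−p) = −10p + 10; against b2: 7p + 6(1−p) = p + 6.
Setting these equal: −10p + 10 = p + 6 ⇒ −11p = -4 ⇒ p = 4/11, and the value is (-10)·(4/11) + 10 = 70/11.
For Column: with q = P(b1), equating A's and B's payoffs gives −7q + 7 = 4q + 6 ⇒ q = 1/11.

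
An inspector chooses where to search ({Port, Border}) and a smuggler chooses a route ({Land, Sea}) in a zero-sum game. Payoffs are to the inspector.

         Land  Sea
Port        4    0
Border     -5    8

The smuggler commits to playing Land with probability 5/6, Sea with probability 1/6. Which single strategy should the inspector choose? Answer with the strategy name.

Port

Expected payoff of Port: (5/6)·4 + (1/6)·0 = 10/3.
Expected payoff of Border: (5/6)·(-5) + (1/6)·8 = -17/6.
The largest is 10/3, so the inspector's best response is Port.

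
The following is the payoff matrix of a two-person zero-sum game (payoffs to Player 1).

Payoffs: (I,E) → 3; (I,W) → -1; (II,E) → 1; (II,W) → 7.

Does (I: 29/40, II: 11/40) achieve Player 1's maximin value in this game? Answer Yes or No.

Against E this mix gives (29/40)·3 + (11/40)·1 = 49/20.
Against W this mix gives (29/40)·(-1) + (11/40)·7 = 6/5.
Player 2 will play W, holding Player 1 to 6/5. Shifting weight toward the row that does better against W would raise this floor (the equalizing mix achieves 11/5 against both W and E), so the proposed strategy is not optimal.

No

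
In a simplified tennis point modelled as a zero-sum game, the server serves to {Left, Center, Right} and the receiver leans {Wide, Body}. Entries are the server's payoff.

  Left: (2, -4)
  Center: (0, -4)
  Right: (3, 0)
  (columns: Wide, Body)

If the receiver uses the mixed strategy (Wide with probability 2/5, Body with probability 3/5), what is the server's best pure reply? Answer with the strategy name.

Expected payoff of Left: (2/5)·2 + (3/5)·(-4) = -8/5.
Expected payoff of Center: (2/5)·0 + (3/5)·(-4) = -12/5.
Expected payoff of Right: (2/5)·3 + (3/5)·0 = 6/5.
The largest is 6/5, so the server's best response is Right.

Right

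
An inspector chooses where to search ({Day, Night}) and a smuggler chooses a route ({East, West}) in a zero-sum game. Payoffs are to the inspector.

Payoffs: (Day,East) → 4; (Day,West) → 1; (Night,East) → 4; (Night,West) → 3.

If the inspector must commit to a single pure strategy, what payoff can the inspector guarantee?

3

Row minima: Day → 1, Night → 3.
The best of these is 3.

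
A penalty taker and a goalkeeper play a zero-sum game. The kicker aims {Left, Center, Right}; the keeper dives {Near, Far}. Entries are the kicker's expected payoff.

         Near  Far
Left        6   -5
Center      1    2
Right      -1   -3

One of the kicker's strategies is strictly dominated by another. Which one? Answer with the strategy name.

Right

Center gives a strictly higher payoff than Right against every column: 1 > -1, 2 > -3.
So Right is strictly dominated and the kicker never plays it.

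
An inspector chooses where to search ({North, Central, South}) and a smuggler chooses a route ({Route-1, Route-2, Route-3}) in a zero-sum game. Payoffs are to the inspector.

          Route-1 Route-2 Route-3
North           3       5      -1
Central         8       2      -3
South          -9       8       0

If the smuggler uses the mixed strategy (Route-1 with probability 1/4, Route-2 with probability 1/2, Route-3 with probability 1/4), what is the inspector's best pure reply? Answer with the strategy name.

Expected payoff of North: (1/4)·3 + (1/2)·5 + (1/4)·(-1) = 3.
Expected payoff of Central: (1/4)·8 + (1/2)·2 + (1/4)·(-3) = 9/4.
Expected payoff of South: (1/4)·(-9) + (1/2)·8 + (1/4)·0 = 7/4.
The largest is 3, so the inspector's best response is North.

North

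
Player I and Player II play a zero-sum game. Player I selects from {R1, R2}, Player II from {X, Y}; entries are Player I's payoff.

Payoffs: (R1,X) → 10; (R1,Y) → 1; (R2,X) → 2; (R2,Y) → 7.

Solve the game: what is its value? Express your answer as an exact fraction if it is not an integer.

Row minima: R1 → 1, R2 → 2; maximin = 2.
Column maxima: X → 10, Y → 7; minimax = 7.
2 ≠ 7, so there is no saddle point; optimal play is mixed.
Let Player I play R1 with probability p. Expected payoff against X: 10p + 2(1−p) = 8p + 2; against Y: 1p + 7(1−p) = −6p + 7.
Setting these equal: 8p + 2 = −6p + 7 ⇒ 14p = 5 ⇒ p = 5/14, and the value is (8)·(5/14) + 2 = 34/7.
For Player II: with q = P(X), equating R1's and R2's payoffs gives 9q + 1 = −5q + 7 ⇒ q = 3/7.

34/7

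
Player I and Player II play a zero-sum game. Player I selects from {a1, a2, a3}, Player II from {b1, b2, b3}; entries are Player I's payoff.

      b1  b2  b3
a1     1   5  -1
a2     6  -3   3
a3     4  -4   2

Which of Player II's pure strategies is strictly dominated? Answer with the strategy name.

b1

b3 holds Player I's payoff strictly below b1 in every row: -1 < 1, 3 < 6, 2 < 4.
So b1 is strictly dominated for Player II.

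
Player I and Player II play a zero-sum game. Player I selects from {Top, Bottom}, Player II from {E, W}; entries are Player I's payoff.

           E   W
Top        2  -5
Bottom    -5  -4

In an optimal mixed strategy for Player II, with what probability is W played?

Row minima: Top → -5, Bottom → -5; maximin = -5.
Column maxima: E → 2, W → -4; minimax = -4.
-5 ≠ -4, so there is no saddle point; optimal play is mixed.
Let Player I play Top with probability p. Expected payoff against E: 2p + (-5)(1−p) = 7p − 5; against W: (-5)p + (-4)(1−p) = −p − 4.
Setting these equal: 7p − 5 = −p − 4 ⇒ 8p = 1 ⇒ p = 1/8, and the value is (7)·(1/8) − 5 = -33/8.
For Player II: with q = P(E), equating Top's and Bottom's payoffs gives 7q − 5 = −q − 4 ⇒ q = 1/8.

7/8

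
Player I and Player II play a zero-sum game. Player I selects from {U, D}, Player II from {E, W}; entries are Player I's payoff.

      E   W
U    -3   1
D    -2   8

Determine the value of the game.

-2

Row minima: U → -3, D → -2; maximin = -2.
Column maxima: E → -2, W → 8; minimax = -2.
Since maximin = minimax = -2, there is a saddle point and the value is -2.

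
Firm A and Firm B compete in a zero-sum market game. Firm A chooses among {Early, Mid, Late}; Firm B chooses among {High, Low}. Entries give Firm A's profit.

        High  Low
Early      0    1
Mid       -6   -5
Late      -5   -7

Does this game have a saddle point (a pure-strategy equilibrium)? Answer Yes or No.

Row minima: Early → 0, Mid → -6, Late → -7; maximin = 0.
Column maxima: High → 0, Low → 1; minimax = 0.
maximin = minimax = 0, so a saddle point exists.

Yes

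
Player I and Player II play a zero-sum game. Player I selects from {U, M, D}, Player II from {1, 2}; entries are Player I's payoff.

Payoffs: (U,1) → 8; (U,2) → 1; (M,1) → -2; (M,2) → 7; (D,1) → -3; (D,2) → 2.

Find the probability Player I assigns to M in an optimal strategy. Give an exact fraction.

7/16

Row minima: U → 1, M → -2, D → -3; maximin = 1.
Column maxima: 1 → 8, 2 → 7; minimax = 7.
1 ≠ 7, so there is no saddle point; optimal play is mixed.
D is strictly dominated by M, so Player I never plays it.
On the remaining 2×2 (U, M vs 1, 2):
Let Player I play U with probability p. Expected payoff against 1: 8p + (-2)(1−p) = 10p − 2; against 2: 1p + 7(1−p) = −6p + 7.
Setting these equal: 10p − 2 = −6p + 7 ⇒ 16p = 9 ⇒ p = 9/16, and the value is (10)·(9/16) − 2 = 29/8.
For Player II: with q = P(1), equating U's and M's payoffs gives 7q + 1 = −9q + 7 ⇒ q = 3/8.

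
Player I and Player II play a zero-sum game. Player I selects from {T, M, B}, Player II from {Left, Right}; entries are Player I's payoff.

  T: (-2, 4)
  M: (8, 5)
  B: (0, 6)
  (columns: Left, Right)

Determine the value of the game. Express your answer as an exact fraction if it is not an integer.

Row minima: T → -2, M → 5, B → 0; maximin = 5.
Column maxima: Left → 8, Right → 6; minimax = 6.
5 ≠ 6, so there is no saddle point; optimal play is mixed.
T is strictly dominated by M, so Player I never plays it.
On the remaining 2×2 (M, B vs Left, Right):
Let Player I play M with probability p. Expected payoff against Left: 8p + 0(1−p) = 8p; against Right: 5p + 6(1−p) = −p + 6.
Setting these equal: 8p = −p + 6 ⇒ 9p = 6 ⇒ p = 2/3, and the value is (8)·(2/3) = 16/3.
For Player II: with q = P(Left), equating M's and B's payoffs gives 3q + 5 = −6q + 6 ⇒ q = 1/9.

16/3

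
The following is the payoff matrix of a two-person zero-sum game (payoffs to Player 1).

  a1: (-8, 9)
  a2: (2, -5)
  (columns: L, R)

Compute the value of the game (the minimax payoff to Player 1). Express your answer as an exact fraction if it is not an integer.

-11/12

Row minima: a1 → -8, a2 → -5; maximin = -5.
Column maxima: L → 2, R → 9; minimax = 2.
-5 ≠ 2, so there is no saddle point; optimal play is mixed.
Let Player 1 play a1 with probability p. Expected payoff against L: (-8)p + 2(1−p) = −10p + 2; against R: 9p + (-5)(1−p) = 14p − 5.
Setting these equal: −10p + 2 = 14p − 5 ⇒ −24p = -7 ⇒ p = 7/24, and the value is (-10)·(7/24) + 2 = -11/12.
For Player 2: with q = P(L), equating a1's and a2's payoffs gives −17q + 9 = 7q − 5 ⇒ q = 7/12.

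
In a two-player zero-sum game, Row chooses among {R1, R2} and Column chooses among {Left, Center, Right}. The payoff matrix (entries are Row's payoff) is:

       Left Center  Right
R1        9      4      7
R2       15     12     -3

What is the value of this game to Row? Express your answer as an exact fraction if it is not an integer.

Row minima: R1 → 4, R2 → -3; maximin = 4.
Column maxima: Left → 15, Center → 12, Right → 7; minimax = 7.
4 ≠ 7, so there is no saddle point; optimal play is mixed.
Left is strictly dominated by Center (it gives Row strictly more in every row), so Column never plays it.
On the remaining 2×2 (R1, R2 vs Center, Right):
Let Row play R1 with probability p. Expected payoff against Center: 4p + 12(1−p) = −8p + 12; against Right: 7p + (-3)(1−p) = 10p − 3.
Setting these equal: −8p + 12 = 10p − 3 ⇒ −18p = -15 ⇒ p = 5/6, and the value is (-8)·(5/6) + 12 = 16/3.
For Column: with q = P(Center), equating R1's and R2's payoffs gives −3q + 7 = 15q − 3 ⇒ q = 5/9.

16/3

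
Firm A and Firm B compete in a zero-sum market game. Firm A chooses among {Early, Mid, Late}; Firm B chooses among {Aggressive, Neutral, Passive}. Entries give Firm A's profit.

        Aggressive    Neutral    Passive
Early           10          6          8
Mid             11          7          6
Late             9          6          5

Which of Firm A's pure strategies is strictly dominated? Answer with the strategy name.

Late

Mid gives a strictly higher payoff than Late against every column: 11 > 9, 7 > 6, 6 > 5.
So Late is strictly dominated and Firm A never plays it.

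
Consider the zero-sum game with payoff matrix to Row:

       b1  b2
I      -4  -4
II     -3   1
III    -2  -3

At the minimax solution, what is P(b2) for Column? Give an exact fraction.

1/5

Row minima: I → -4, II → -3, III → -3; maximin = -3.
Column maxima: b1 → -2, b2 → 1; minimax = -2.
-3 ≠ -2, so there is no saddle point; optimal play is mixed.
I is strictly dominated by II, so Row never plays it.
On the remaining 2×2 (II, III vs b1, b2):
Let Row play II with probability p. Expected payoff against b1: (-3)p + (-2)(1−p) = −p − 2; against b2: 1p + (-3)(1−p) = 4p − 3.
Setting these equal: −p − 2 = 4p − 3 ⇒ −5p = -1 ⇒ p = 1/5, and the value is (-1)·(1/5) − 2 = -11/5.
For Column: with q = P(b1), equating II's and III's payoffs gives −4q + 1 = q − 3 ⇒ q = 4/5.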